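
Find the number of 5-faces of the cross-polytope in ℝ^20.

An n-cross-polytope has 2^(k+1)·C(n,k+1) k-faces. Here 2^6·C(20,6) = 64·38760 = 2480640.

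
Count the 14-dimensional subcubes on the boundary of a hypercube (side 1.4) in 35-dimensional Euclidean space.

An n-cube has C(n,k)·2^(n-k) k-faces. Here C(35,14)·2^21 = 2319959400·2097152 = 4865307495628800.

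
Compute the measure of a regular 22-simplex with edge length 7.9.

For a regular n-simplex with edge a, V = (a^n / n!)·√((n+1)/2^n). With a=7.9, n=22: V ≈ 0.000116564.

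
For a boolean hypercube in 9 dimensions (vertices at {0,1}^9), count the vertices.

The 9-cube has 2^9 = 512 vertices.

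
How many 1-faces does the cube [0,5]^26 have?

Each of the 2^26 = 67108864 vertices has degree 26; total edges = 26·2^26/2 = 872415232.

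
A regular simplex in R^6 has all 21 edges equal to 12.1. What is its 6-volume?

V = (12.1^6 / 6!) · √((6+1) / 2^6) ≈ 1441.58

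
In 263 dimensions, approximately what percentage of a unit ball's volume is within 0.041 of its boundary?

1 - (1-0.041)^263 ≈ 0.999983 ≈ 99.998347%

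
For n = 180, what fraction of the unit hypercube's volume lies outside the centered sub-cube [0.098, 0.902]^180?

1 - (1 - 2·0.098)^180 = 1 - 0.804^180 ≈ 1 - 8.833e-18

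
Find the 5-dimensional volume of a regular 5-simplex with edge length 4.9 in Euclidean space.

For a regular n-simplex with edge a, V = (a^n / n!)·√((n+1)/2^n). With a=4.9, n=5: V ≈ 10.1929.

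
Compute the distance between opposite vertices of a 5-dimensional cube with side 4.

d = √(4² + 4² + ... + 4²) [5 terms] = √(5·4²) = 4√5 ≈ 8.94427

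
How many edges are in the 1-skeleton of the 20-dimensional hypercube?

An n-cube has n·2^(n-1) edges. With n = 20: 20·524288 = 10485760.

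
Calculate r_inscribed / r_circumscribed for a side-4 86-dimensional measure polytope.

Ratio = (s/2)/(s√86/2) = 86^(-1/2) ≈ 0.107833.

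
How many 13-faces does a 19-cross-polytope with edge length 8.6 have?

f_13(19-orthoplex) = 2^14 · (19 choose 14) = 190513152.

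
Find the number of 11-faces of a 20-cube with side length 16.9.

Choose 11 of 20 axes to span the face (C(20,11) = 167960 ways), then fix each of the remaining 9 coordinates at one of its two extreme values (2^9 = 512 ways): 167960·512 = 85995520.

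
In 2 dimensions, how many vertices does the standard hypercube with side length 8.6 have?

Each vertex is a binary string of length 2, so there are 2^2 = 4.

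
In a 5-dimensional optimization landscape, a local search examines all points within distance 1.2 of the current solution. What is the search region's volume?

Volume = π^{5/2}·(1.2)^5/Γ(7/2) ≈ 13.098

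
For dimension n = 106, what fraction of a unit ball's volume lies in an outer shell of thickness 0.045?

1 - (1-0.045)^106 ≈ 0.992408 ≈ 99.24%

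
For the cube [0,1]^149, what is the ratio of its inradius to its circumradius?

For an n-cube of any side s, the inradius is s/2 and the circumradius is s√n/2, so the ratio is 1/√149 ≈ 0.0819232.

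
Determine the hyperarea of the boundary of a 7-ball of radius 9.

S_7(9) = 2·π^(7/2)·(9)^6 / Γ(7/2) = 2834352·π^3/5 ≈ 1.75765e+07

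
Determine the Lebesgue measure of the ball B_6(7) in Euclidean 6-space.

The n-ball volume is π^(n/2)·r^n/Γ(n/2+1). With n=6, r=7: V = 117649·π^3/6 ≈ 607976.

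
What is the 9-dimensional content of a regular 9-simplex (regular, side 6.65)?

For a regular n-simplex with edge a, V = (a^n / n!)·√((n+1)/2^n). With a=6.65, n=9: V ≈ 9.79483.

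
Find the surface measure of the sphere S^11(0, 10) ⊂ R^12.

S = n·V_n(r)/r = 12·V_12(10)/10 (volume-to-surface relation), giving 5000000000·π^6/3 ≈ 1.60232e+12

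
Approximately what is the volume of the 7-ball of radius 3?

The n-ball volume is π^(n/2)·r^n/Γ(n/2+1). With n=7, r=3: V = 11664·π^3/35 ≈ 10333.1.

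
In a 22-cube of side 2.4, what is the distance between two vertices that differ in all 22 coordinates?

d = √(2.4² + 2.4² + ... + 2.4²) [22 terms] = √(22·2.4²) = 2.4√22 ≈ 11.257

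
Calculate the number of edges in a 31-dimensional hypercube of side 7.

Number of 1-faces = C(31,1)·2^(31-1) = 31·1073741824 = 33285996544.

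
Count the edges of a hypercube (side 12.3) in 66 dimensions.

Number of 1-faces = C(66,1)·2^(66-1) = 66·36893488147419103232 = 2434970217729660813312.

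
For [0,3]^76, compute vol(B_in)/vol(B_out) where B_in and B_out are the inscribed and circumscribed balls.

Volume scales as r^n, and r_in/r_out = 1/√76, giving (1/√76)^76 ≈ 3.3813e-72.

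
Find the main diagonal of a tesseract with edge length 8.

d = √(8² + 8² + ... + 8²) [4 terms] = √(4·8²) = 8√4 = 16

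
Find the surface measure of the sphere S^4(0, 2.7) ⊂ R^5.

|∂B_5(2.7)| ≈ 1398.7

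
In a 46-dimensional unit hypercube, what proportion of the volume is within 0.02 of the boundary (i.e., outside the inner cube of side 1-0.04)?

Shell fraction = 1 - (1-0.04)^46 ≈ 0.847076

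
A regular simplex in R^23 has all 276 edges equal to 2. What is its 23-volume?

V = (2^23 / 23!) · √((23+1) / 2^23) ≈ 5.48853e-19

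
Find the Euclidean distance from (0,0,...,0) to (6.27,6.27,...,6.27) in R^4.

Diagonal = √4 · 6.27 = 12.54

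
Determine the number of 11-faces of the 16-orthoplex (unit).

Number of 11-faces = 2^(11+1) · C(16,11+1) = 4096 · 1820 = 7454720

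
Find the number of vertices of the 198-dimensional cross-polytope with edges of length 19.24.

An n-cross-polytope has 2n vertices; here n = 198, giving 396.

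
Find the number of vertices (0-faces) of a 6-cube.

An n-cube has C(n,k)·2^(n-k) k-faces. Here C(6,0)·2^6 = 1·64 = 64.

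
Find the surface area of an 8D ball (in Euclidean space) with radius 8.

|∂B_8(8)| = 2097152·π^4/3 ≈ 6.80939e+07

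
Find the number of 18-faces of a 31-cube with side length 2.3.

Choose 18 of 31 axes to span the face (C(31,18) = 206253075 ways), then fix each of the remaining 13 coordinates at one of its two extreme values (2^13 = 8192 ways): 206253075·8192 = 1689625190400.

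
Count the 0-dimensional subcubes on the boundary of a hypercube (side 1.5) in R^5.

f_0(5-cube) = (5 choose 0) · 2^5 = 32.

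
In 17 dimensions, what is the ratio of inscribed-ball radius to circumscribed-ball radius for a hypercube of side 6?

r_in = 6/2 (half the side); r_out = 6√17/2 (half the diagonal). Ratio = 1/√17 ≈ 0.242536.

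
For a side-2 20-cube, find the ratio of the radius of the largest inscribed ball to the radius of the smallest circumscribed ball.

For an n-cube of any side s, the inradius is s/2 and the circumradius is s√n/2, so the ratio is 1/√20 ≈ 0.223607.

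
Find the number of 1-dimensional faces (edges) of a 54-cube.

Number of 1-faces = C(54,1)·2^(54-1) = 54·9007199254740992 = 486388759756013568.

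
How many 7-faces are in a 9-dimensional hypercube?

Number of 7-faces = C(9,7) · 2^(9-7) = 36 · 4 = 144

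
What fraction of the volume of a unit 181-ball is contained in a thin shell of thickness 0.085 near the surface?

1 - (1-0.085)^181 ≈ 0.999999896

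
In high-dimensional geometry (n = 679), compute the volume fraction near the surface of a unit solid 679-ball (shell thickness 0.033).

1 - (1-0.033)^679 ≈ 1 - 1.272e-10 ≈ (100 - 1.27e-08)%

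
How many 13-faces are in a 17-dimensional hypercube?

Number of 13-faces = C(17,13) · 2^(17-13) = 2380 · 16 = 38080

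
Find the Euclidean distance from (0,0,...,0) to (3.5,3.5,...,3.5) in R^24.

Diagonal = √24 · 3.5 ≈ 17.1464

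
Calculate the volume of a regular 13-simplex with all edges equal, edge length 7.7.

For a regular n-simplex with edge a, V = (a^n / n!)·√((n+1)/2^n). With a=7.7, n=13: V ≈ 2.22059.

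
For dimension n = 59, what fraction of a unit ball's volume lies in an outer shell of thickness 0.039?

1 - (1-0.039)^59 ≈ 0.904351 ≈ 90.44%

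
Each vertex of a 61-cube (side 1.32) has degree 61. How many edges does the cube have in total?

An n-cube has n·2^(n-1) edges. With n = 61: 61·1152921504606846976 = 70328211781017665536.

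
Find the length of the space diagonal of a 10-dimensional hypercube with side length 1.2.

Diagonal = √10 · 1.2 ≈ 3.79473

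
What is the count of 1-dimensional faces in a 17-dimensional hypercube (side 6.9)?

f_1(17-cube) = (17 choose 1) · 2^16 = 1114112.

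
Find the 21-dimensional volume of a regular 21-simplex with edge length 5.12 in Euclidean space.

V = (5.12^21 / 21!) · √((21+1) / 2^21) ≈ 4.97418e-08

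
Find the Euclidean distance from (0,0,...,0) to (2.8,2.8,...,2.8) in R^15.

||(2.8,2.8,...,2.8)|| = √(15)·2.8 ≈ 10.8444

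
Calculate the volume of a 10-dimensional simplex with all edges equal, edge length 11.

V = (11^10 / 10!) · √((10+1) / 2^10) ≈ 740.816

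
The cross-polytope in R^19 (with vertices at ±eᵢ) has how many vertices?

Number of vertices = 2n = 38.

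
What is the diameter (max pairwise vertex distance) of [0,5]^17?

The space diagonal of an n-cube of side s is s√n. Here 5·√17 ≈ 20.6155.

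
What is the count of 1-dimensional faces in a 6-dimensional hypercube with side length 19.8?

Number of 1-faces = C(6,1) · 2^(6-1) = 6 · 32 = 192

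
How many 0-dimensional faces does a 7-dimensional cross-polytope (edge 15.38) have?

Each 0-face is the convex hull of 1 vertex, one chosen as ±e_i from each of 1 distinct axis: 2^1·C(7,1) = 14.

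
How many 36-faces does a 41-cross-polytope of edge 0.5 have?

An n-cross-polytope has 2^(k+1)·C(n,k+1) k-faces. Here 2^37·C(41,37) = 137438953472·101270 = 13918442818109440.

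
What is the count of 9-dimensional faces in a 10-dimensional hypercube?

Number of 9-faces = C(10,9) · 2^(10-9) = 10 · 2 = 20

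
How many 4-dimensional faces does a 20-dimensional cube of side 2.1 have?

f_4(20-cube) = (20 choose 4) · 2^16 = 317521920.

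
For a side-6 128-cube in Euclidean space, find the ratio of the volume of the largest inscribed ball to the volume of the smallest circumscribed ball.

V_in / V_out = (r_in/r_out)^128 = (1/√128)^128 = 128^(-128/2) ≈ 1.37582e-135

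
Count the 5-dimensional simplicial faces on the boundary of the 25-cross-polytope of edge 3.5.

Number of 5-faces = 2^(5+1) · C(25,5+1) = 64 · 177100 = 11334400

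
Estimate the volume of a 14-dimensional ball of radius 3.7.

The n-ball volume is π^(n/2)·r^n/Γ(n/2+1). With n=14, r=3.7: V ≈ 5.40061e+07.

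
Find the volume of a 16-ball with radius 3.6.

V_16(3.6) = π^(16/2) · (3.6)^16 / Γ(16/2 + 1) ≈ 1.87292e+08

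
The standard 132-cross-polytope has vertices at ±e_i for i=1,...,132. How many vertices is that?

Number of vertices = 2n = 264.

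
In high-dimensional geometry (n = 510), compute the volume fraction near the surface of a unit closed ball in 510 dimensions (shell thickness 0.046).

1 - (1-0.046)^510 ≈ 1 - 3.713e-11 ≈ (100 - 3.71e-09)%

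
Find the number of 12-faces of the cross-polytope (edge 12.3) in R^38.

Number of 12-faces = 2^(12+1) · C(38,12+1) = 8192 · 5414950296 = 44359272824832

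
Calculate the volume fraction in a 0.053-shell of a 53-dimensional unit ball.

V(inner)/V(outer) = ((1-0.053)/1)^53 ≈ 0.05579, so the shell fraction is 0.944211.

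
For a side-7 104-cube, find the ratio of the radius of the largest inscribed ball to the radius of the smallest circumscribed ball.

r_in / r_out = (7/2) / (7√104/2) = 1/√104 ≈ 0.0980581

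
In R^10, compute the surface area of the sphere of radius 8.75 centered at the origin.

|∂B_10(8.75)| ≈ 7.66727e+09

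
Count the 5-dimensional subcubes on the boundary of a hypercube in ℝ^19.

Number of 5-faces = C(19,5) · 2^(19-5) = 11628 · 16384 = 190513152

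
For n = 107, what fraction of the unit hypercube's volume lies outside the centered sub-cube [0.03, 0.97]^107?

1 - (1 - 2·0.03)^107 = 1 - 0.94^107 ≈ 0.998667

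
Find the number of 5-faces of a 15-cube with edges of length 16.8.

Choose 5 of 15 axes to span the face (C(15,5) = 3003 ways), then fix each of the remaining 10 coordinates at one of its two extreme values (2^10 = 1024 ways): 3003·1024 = 3075072.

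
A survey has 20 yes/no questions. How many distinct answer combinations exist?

An n-cube has 2^n vertices; for n = 20 that is 2^20 = 1048576.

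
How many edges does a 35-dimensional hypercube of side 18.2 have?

An n-cube has n·2^(n-1) edges. With n = 35: 35·17179869184 = 601295421440.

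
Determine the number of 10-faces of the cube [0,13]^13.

An n-cube has C(n,k)·2^(n-k) k-faces. Here C(13,10)·2^3 = 286·8 = 2288.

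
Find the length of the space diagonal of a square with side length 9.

The space diagonal of an n-cube of side s is s√n. Here 9·√2 ≈ 12.7279.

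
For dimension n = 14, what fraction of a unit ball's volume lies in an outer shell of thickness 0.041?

1 - (1-0.041)^14 ≈ 0.443506 ≈ 44.35%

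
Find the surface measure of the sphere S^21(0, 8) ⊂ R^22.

The surface area of an n-ball is 2π^(n/2) r^(n-1) / Γ(n/2). For n=22, r=8: 72057594037927936·π^11/14175 ≈ 1.49556e+18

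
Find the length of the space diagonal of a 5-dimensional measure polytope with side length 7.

Diagonal = √5 · 7 ≈ 15.6525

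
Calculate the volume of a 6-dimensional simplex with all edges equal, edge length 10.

V_6 = √(7) · 10^6 / (6! · 2^(6/2)) ≈ 459.332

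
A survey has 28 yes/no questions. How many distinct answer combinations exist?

Each vertex is a binary string of length 28, so there are 2^28 = 268435456.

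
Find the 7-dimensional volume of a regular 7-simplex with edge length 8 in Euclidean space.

V_7 = √(8) · 8^7 / (7! · 2^(7/2)) ≈ 104.025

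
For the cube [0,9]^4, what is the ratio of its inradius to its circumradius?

Ratio = (s/2)/(s√4/2) = 4^(-1/2) ≈ 0.5.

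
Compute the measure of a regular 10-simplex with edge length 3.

Volume = 3^10 · √(11/2^10) / 10! ≈ 0.00168654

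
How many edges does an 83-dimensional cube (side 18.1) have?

Each of the 2^83 = 9671406556917033397649408 vertices has degree 83; total edges = 83·2^83/2 = 401363372112056886002450432.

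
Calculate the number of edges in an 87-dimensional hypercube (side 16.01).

The 87-cube has n·2^(n-1) = 87·2^86 = 87·77371252455336267181195264 = 6731298963614255244763987968 edges.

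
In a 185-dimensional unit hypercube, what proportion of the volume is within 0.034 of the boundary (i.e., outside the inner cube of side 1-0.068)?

The inner cube has side 1-2·0.034 = 0.932 and volume (0.932)^185 ≈ 2.198e-06, so the shell holds 0.9999978024 of the volume.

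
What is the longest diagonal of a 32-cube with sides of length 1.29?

Diagonal = √32 · 1.29 ≈ 7.29734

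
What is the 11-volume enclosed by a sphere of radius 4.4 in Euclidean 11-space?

The n-ball volume is π^(n/2)·r^n/Γ(n/2+1). With n=11, r=4.4: V ≈ 2.25468e+07.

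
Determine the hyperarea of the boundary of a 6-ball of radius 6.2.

S_6(6.2) = 2·π^(6/2)·(6.2)^5 / Γ(6/2) ≈ 284059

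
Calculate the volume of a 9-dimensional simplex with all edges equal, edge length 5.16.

V = (5.16^9 / 9!) · √((9+1) / 2^9) ≈ 0.998733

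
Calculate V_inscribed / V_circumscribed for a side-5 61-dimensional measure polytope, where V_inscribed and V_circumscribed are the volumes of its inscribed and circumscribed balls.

The radii are 5/2 and 5√61/2, so the volume ratio is (1/√61)^61 = 61^{-61/2} ≈ 3.52728e-55.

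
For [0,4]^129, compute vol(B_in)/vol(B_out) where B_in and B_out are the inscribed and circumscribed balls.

The radii are 4/2 and 4√129/2, so the volume ratio is (1/√129)^129 = 129^{-129/2} ≈ 7.36146e-137.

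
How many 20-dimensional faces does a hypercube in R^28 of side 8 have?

An n-cube has C(n,k)·2^(n-k) k-faces. Here C(28,20)·2^8 = 3108105·256 = 795674880.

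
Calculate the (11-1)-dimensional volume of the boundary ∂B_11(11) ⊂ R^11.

|∂B_11(11)| = 1659995174464·π^5/945 ≈ 5.37557e+11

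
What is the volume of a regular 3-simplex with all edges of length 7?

Volume = (√2/12) · 7³ = 40.4229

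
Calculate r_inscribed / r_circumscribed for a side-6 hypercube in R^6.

r_in / r_out = (6/2) / (6√6/2) = 1/√6 ≈ 0.408248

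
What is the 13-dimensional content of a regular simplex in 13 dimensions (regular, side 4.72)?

For a regular n-simplex with edge a, V = (a^n / n!)·√((n+1)/2^n). With a=4.72, n=13: V ≈ 0.0038312.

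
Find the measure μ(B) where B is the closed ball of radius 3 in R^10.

V = 19683·π^5/40 ≈ 150585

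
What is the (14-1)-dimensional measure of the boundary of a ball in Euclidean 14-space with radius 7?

|∂B_14(7)| = 96889010407·π^7/360 ≈ 8.1287e+11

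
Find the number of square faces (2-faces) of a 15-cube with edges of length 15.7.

Number of 2-faces = C(15,2) · 2^(15-2) = 105 · 8192 = 860160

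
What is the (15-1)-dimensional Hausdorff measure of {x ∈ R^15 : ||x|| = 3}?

The surface area of an n-ball is 2π^(n/2) r^(n-1) / Γ(n/2). For n=15, r=3: 45349632·π^7/5005 ≈ 2.73665e+07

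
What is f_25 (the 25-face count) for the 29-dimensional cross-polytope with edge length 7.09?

An n-cross-polytope has 2^(k+1)·C(n,k+1) k-faces. Here 2^26·C(29,26) = 67108864·3654 = 245215789056.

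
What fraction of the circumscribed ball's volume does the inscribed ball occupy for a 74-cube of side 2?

The radii are 2/2 and 2√74/2, so the volume ratio is (1/√74)^74 = 74^{-74/2} ≈ 6.89329e-70.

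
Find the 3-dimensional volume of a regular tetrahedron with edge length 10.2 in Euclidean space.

Volume = (√2/12) · 10.2³ = 125.065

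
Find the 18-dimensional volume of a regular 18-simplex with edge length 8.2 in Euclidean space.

V_18 = √(19) · 8.2^18 / (18! · 2^(18/2)) ≈ 0.0373607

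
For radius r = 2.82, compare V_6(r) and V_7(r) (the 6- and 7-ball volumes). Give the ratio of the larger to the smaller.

V_6(2.82) ≈ 2598.92, V_7(2.82) ≈ 6700.76. The 7-ball is larger by a factor of 2.578.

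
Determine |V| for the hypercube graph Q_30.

Each vertex is a binary string of length 30, so there are 2^30 = 1073741824.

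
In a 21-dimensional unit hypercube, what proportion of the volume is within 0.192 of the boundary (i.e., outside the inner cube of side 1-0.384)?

The inner cube has side 1-2·0.192 = 0.616 and volume (0.616)^21 ≈ 3.812e-05, so the shell holds 0.999962 of the volume.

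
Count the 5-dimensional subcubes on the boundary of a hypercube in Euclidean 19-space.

An n-cube has C(n,k)·2^(n-k) k-faces. Here C(19,5)·2^14 = 11628·16384 = 190513152.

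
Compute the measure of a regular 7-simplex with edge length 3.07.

V_7 = √(8) · 3.07^7 / (7! · 2^(7/2)) ≈ 0.127491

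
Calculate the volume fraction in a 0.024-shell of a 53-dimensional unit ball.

1 - (1-0.024)^53 ≈ 0.724044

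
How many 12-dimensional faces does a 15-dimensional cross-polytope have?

f_12(15-orthoplex) = 2^13 · (15 choose 13) = 860160.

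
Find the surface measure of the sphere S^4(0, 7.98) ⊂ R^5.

S_5(7.98) = 2·π^(5/2)·(7.98)^4 / Γ(5/2) ≈ 106728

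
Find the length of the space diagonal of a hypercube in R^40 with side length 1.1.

||(1.1,1.1,...,1.1)|| = √(40)·1.1 ≈ 6.95701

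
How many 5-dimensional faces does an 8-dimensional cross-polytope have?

An n-cross-polytope has 2^(k+1)·C(n,k+1) k-faces. Here 2^6·C(8,6) = 64·28 = 1792.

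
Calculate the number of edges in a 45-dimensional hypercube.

An n-cube has n·2^(n-1) edges. With n = 45: 45·17592186044416 = 791648371998720.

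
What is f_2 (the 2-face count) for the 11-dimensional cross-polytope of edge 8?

An n-cross-polytope has 2^(k+1)·C(n,k+1) k-faces. Here 2^3·C(11,3) = 8·165 = 1320.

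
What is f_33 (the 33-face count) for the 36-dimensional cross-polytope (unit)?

Number of 33-faces = 2^(33+1) · C(36,33+1) = 17179869184 · 630 = 10823317585920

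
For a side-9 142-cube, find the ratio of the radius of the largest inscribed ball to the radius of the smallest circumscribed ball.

r_in / r_out = (9/2) / (9√142/2) = 1/√142 ≈ 0.0839181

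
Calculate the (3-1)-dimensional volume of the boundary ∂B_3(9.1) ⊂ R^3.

S = n·V_n(r)/r = 3·V_3(9.1)/9.1 (volume-to-surface relation), giving 4πr² = 4π·(9.1)² ≈ 1040.62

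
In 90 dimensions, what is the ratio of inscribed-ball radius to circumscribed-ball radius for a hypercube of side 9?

Ratio = (s/2)/(s√90/2) = 90^(-1/2) ≈ 0.105409.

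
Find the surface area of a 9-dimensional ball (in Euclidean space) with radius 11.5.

S_9(11.5) = 2·π^(9/2)·(11.5)^8 / Γ(9/2) = 78310985281·π^4/840 ≈ 9.08119e+09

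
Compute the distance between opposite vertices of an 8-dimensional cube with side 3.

||(3,3,...,3)|| = √(8)·3 ≈ 8.48528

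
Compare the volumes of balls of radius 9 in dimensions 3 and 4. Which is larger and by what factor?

V_3(9) ≈ 3053.63, V_4(9) ≈ 32377.2. The 4-ball is larger by a factor of 10.6.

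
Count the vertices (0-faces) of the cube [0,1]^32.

Each vertex is a binary string of length 32, so there are 2^32 = 4294967296.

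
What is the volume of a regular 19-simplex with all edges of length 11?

V_19 = √(20) · 11^19 / (19! · 2^(19/2)) ≈ 3.10525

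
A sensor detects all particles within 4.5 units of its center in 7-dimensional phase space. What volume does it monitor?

V = 1594323·π^3/280 ≈ 176550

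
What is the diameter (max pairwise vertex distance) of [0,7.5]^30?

d = √(7.5² + 7.5² + ... + 7.5²) [30 terms] = √(30·7.5²) = 7.5√30 ≈ 41.0792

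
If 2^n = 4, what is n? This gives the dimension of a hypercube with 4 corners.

Since 2^n = 4, we have n = 2.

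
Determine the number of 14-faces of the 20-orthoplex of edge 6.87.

f_14(20-orthoplex) = 2^15 · (20 choose 15) = 508035072.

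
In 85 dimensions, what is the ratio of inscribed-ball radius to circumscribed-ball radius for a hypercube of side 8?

For an n-cube of any side s, the inradius is s/2 and the circumradius is s√n/2, so the ratio is 1/√85 ≈ 0.108465.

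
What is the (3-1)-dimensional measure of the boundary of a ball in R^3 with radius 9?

S_3(9) = 2·π^(3/2)·(9)^2 / Γ(3/2) = 4πr² = 4π·(9)² ≈ 1017.88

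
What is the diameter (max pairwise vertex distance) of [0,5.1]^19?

d = √(5.1² + 5.1² + ... + 5.1²) [19 terms] = √(19·5.1²) = 5.1√19 ≈ 22.2304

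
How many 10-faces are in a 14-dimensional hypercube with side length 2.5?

f_10(14-cube) = (14 choose 10) · 2^4 = 16016.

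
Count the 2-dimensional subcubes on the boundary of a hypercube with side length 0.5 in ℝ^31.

f_2(31-cube) = (31 choose 2) · 2^29 = 249644974080.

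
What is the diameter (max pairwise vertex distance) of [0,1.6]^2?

||(1.6,1.6,...,1.6)|| = √(2)·1.6 ≈ 2.26274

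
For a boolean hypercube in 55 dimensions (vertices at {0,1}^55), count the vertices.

Number of vertices = 2^55 = 36028797018963968.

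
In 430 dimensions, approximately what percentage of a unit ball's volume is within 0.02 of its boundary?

1 - (1-0.02)^430 ≈ 0.999831 ≈ 99.9831%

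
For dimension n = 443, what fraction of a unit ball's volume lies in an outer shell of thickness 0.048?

1 - (1-0.048)^443 ≈ 1 - 3.437e-10 ≈ (100 - 3.44e-08)%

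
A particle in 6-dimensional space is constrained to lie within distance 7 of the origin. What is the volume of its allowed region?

V_6(7) = π^(6/2) · (7)^6 / Γ(6/2 + 1) = 117649·π^3/6 ≈ 607976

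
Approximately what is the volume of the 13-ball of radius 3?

V = 7558272·π^6/5005 ≈ 1.45184e+06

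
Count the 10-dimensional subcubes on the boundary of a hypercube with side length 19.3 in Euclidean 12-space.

Number of 10-faces = C(12,10) · 2^(12-10) = 66 · 4 = 264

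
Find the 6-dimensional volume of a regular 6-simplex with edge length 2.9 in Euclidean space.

V_6 = √(7) · 2.9^6 / (6! · 2^(6/2)) ≈ 0.273221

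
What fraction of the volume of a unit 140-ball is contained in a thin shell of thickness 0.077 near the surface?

Shell fraction = 1 - (1-0.077)^140 ≈ 0.999987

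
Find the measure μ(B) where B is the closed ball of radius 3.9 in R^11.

Volume = π^{11/2}·(3.9)^11/Γ(13/2) ≈ 5.98157e+06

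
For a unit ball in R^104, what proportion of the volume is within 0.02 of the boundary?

Shell fraction = 1 - (1-0.02)^104 ≈ 0.877676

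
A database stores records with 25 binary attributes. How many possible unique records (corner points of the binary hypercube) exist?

An n-cube has 2^n vertices; for n = 25 that is 2^25 = 33554432.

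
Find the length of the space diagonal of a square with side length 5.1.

Diagonal = √2 · 5.1 ≈ 7.21249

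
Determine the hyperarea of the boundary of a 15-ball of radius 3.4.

S_15(3.4) = 2·π^(15/2)·(3.4)^14 / Γ(15/2) ≈ 1.57843e+08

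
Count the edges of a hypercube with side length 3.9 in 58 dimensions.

The 58-cube has n·2^(n-1) = 58·2^57 = 58·144115188075855872 = 8358680908399640576 edges.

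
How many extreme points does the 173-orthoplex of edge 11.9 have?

The 173-dimensional cross-polytope has 2n = 2·173 = 346 vertices.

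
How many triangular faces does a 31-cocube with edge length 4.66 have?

Each 2-face is the convex hull of 3 vertices, one chosen as ±e_i from each of 3 distinct axes: 2^3·C(31,3) = 35960.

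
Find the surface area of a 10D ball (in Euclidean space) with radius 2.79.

S_10(2.79) = 2·π^(10/2)·(2.79)^9 / Γ(10/2) ≈ 261220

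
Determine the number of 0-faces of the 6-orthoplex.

Each 0-face is the convex hull of 1 vertex, one chosen as ±e_i from each of 1 distinct axis: 2^1·C(6,1) = 12.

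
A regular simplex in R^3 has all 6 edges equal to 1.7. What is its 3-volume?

Volume = (√2/12) · 1.7³ = 0.579003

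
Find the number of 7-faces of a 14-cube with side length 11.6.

f_7(14-cube) = (14 choose 7) · 2^7 = 439296.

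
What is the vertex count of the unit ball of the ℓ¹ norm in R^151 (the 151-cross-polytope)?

Number of vertices = 2n = 302.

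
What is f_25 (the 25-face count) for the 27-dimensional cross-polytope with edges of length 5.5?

f_25(27-orthoplex) = 2^26 · (27 choose 26) = 1811939328.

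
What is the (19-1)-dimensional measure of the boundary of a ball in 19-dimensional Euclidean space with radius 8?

S_19(8) = 2·π^(19/2)·(8)^18 / Γ(19/2) = 18446744073709551616·π^9/34459425 ≈ 1.59573e+16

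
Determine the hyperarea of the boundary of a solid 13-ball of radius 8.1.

S_13(8.1) = 2·π^(13/2)·(8.1)^12 / Γ(13/2) ≈ 9.44289e+11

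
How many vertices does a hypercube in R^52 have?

Number of vertices = 2^52 = 4503599627370496.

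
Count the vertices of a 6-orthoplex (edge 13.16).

Number of vertices = 2n = 12.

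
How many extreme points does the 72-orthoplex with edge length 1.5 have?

The 72-dimensional cross-polytope has 2n = 2·72 = 144 vertices.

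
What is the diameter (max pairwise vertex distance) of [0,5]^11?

||(5,5,...,5)|| = √(11)·5 ≈ 16.5831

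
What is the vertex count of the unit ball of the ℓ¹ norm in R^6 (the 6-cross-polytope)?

An n-cross-polytope has 2n vertices; here n = 6, giving 12.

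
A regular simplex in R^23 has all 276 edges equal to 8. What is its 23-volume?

V = (8^23 / 23!) · √((23+1) / 2^23) ≈ 3.86221e-05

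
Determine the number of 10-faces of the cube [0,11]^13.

An n-cube has C(n,k)·2^(n-k) k-faces. Here C(13,10)·2^3 = 286·8 = 2288.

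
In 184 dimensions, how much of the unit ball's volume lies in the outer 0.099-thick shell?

1 - (1-0.099)^184 ≈ 0.9999999953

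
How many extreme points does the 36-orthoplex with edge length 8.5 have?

The vertices are ±e_1, ..., ±e_36, so there are 2·36 = 72.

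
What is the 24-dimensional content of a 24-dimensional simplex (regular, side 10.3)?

For a regular n-simplex with edge a, V = (a^n / n!)·√((n+1)/2^n). With a=10.3, n=24: V ≈ 0.00399943.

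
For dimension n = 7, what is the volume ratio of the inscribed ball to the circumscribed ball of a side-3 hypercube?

Volume scales as r^n, and r_in/r_out = 1/√7, giving (1/√7)^7 ≈ 0.00110194.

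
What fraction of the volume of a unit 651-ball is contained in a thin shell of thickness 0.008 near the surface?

1 - (1-0.008)^651 ≈ 0.994641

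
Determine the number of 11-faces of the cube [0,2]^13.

Choose 11 of 13 axes to span the face (C(13,11) = 78 ways), then fix each of the remaining 2 coordinates at one of its two extreme values (2^2 = 4 ways): 78·4 = 312.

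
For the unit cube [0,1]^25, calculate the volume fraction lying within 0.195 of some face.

1 - (1 - 2·0.195)^25 = 1 - 0.61^25 ≈ 0.9999957022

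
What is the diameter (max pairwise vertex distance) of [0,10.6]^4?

||(10.6,10.6,...,10.6)|| = √(4)·10.6 = 21.2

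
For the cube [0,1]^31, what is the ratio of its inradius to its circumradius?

For an n-cube of any side s, the inradius is s/2 and the circumradius is s√n/2, so the ratio is 1/√31 ≈ 0.179605.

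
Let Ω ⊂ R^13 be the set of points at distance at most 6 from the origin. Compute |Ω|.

Volume = π^{13/2}·(6)^13/Γ(15/2) = 61917364224·π^6/5005 ≈ 1.18934e+10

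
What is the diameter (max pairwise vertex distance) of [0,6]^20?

||(6,6,...,6)|| = √(20)·6 ≈ 26.8328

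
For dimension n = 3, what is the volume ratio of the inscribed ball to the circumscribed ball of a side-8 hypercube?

V_in/V_out = n^(-n/2) = 3^(-3/2) ≈ 0.19245.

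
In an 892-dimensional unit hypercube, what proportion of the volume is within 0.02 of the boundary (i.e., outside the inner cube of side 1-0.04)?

The inner cube has side 1-2·0.02 = 0.96 and volume (0.96)^892 ≈ 1.534e-16, so the shell holds 1 - 1.534e-16 of the volume.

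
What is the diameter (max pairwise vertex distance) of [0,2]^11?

Diagonal = √11 · 2 ≈ 6.63325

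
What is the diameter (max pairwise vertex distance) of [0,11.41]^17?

Diagonal = √17 · 11.41 ≈ 47.0446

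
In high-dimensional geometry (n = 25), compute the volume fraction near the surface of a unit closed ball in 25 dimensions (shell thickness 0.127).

1 - (1-0.127)^25 ≈ 0.966476 ≈ 96.65%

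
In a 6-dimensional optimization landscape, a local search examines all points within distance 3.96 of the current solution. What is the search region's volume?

The n-ball volume is π^(n/2)·r^n/Γ(n/2+1). With n=6, r=3.96: V ≈ 19928.3.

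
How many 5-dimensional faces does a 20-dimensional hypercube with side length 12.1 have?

f_5(20-cube) = (20 choose 5) · 2^15 = 508035072.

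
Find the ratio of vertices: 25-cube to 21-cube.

The 25-cube has 2^25 = 33554432 vertices. The 21-cube has 2^21 = 2097152 vertices. Ratio: 33554432/2097152 = 16.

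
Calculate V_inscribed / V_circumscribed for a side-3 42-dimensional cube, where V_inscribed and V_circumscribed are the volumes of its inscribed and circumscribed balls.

The radii are 3/2 and 3√42/2, so the volume ratio is (1/√42)^42 = 42^{-42/2} ≈ 8.1614e-35.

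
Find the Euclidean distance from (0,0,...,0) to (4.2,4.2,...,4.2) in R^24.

The space diagonal of an n-cube of side s is s√n. Here 4.2·√24 ≈ 20.5757.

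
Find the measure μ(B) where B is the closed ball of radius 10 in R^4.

V_4(10) = π^(4/2) · (10)^4 / Γ(4/2 + 1) = 5000·π^2 ≈ 49348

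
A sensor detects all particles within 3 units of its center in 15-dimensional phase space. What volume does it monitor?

Volume = π^{15/2}·(3)^15/Γ(17/2) = 45349632·π^7/25025 ≈ 5.47329e+06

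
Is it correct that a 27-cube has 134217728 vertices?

True. The 27-cube has 2^27 = 134217728 vertices.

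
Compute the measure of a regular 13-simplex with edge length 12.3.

For a regular n-simplex with edge a, V = (a^n / n!)·√((n+1)/2^n). With a=12.3, n=13: V ≈ 979.163.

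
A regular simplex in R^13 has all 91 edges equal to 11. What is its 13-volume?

V_13 = √(14) · 11^13 / (13! · 2^(13/2)) ≈ 229.189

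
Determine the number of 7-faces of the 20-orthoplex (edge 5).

f_7(20-orthoplex) = 2^8 · (20 choose 8) = 32248320.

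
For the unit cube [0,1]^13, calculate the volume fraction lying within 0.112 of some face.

1 - (1 - 2·0.112)^13 = 1 - 0.776^13 ≈ 0.963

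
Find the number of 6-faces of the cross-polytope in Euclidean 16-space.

f_6(16-orthoplex) = 2^7 · (16 choose 7) = 1464320.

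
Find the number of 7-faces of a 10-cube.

Choose 7 of 10 axes to span the face (C(10,7) = 120 ways), then fix each of the remaining 3 coordinates at one of its two extreme values (2^3 = 8 ways): 120·8 = 960.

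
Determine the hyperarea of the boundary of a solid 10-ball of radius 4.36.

S_10(4.36) = 2·π^(10/2)·(4.36)^9 / Γ(10/2) ≈ 1.45193e+07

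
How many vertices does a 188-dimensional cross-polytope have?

The vertices are ±e_1, ..., ±e_188, so there are 2·188 = 376.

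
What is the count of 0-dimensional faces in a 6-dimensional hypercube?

f_0(6-cube) = (6 choose 0) · 2^6 = 64.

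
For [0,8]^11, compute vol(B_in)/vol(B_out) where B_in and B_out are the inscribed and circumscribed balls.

V_in/V_out = n^(-n/2) = 11^(-11/2) ≈ 1.87215e-06.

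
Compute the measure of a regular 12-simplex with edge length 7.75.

For a regular n-simplex with edge a, V = (a^n / n!)·√((n+1)/2^n). With a=7.75, n=12: V ≈ 5.52173.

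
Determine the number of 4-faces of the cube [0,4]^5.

f_4(5-cube) = (5 choose 4) · 2^1 = 10.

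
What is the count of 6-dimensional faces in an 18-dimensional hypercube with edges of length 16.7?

Number of 6-faces = C(18,6) · 2^(18-6) = 18564 · 4096 = 76038144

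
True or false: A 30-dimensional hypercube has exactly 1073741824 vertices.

True. The 30-cube has 2^30 = 1073741824 vertices.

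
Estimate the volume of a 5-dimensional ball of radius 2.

Volume = π^{5/2}·(2)^5/Γ(7/2) = 256·π^2/15 ≈ 168.441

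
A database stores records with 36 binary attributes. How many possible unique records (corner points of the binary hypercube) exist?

Number of vertices = 2^36 = 68719476736.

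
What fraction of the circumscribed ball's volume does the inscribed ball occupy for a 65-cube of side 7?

V_in/V_out = n^(-n/2) = 65^(-65/2) ≈ 1.20314e-59.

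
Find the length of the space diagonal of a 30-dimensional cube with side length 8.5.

||(8.5,8.5,...,8.5)|| = √(30)·8.5 ≈ 46.5564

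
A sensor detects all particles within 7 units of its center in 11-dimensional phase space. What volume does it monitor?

Volume = π^{11/2}·(7)^11/Γ(13/2) = 18078415936·π^5/1485 ≈ 3.72549e+09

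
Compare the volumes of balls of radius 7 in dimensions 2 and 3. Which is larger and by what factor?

V_2(7) ≈ 153.938, V_3(7) ≈ 1436.76. The 3-ball is larger by a factor of 9.333.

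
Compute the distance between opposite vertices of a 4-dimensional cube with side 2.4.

The space diagonal of an n-cube of side s is s√n. Here 2.4·√4 = 4.8.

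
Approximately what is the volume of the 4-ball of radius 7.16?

V_4(7.16) = π^(4/2) · (7.16)^4 / Γ(4/2 + 1) ≈ 12969.5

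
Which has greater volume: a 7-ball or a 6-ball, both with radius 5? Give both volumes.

V_7(5) ≈ 369122. V_6(5) ≈ 80745.5. The 7-ball is larger.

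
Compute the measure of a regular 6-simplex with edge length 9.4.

V = (9.4^6 / 6!) · √((6+1) / 2^6) ≈ 316.879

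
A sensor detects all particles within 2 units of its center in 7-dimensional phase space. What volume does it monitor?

V_7(2) = π^(7/2) · (2)^7 / Γ(7/2 + 1) = 2048·π^3/105 ≈ 604.77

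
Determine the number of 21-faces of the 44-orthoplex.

An n-cross-polytope has 2^(k+1)·C(n,k+1) k-faces. Here 2^22·C(44,22) = 4194304·2104098963720 = 8825230699926650880.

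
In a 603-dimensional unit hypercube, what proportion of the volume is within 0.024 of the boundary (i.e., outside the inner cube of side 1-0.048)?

1 - (1 - 2·0.024)^603 = 1 - 0.952^603 ≈ 1 - 1.312e-13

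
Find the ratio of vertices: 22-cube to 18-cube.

The 22-cube has 2^22 = 4194304 vertices. The 18-cube has 2^18 = 262144 vertices. Ratio: 4194304/262144 = 16.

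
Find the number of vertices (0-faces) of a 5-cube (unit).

Number of 0-faces = C(5,0) · 2^(5-0) = 1 · 32 = 32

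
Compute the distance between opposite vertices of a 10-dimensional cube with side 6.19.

||(6.19,6.19,...,6.19)|| = √(10)·6.19 ≈ 19.5745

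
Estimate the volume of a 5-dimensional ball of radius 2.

Volume = π^{5/2}·(2)^5/Γ(7/2) = 256·π^2/15 ≈ 168.441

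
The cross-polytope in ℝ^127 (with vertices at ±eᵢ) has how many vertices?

The 127-dimensional cross-polytope has 2n = 2·127 = 254 vertices.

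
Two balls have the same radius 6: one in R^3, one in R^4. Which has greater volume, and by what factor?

V_3(6) ≈ 904.779, V_4(6) ≈ 6395.5. The 4-ball is larger by a factor of 7.069.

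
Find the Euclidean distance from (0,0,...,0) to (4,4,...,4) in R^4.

The space diagonal of an n-cube of side s is s√n. Here 4·√4 = 8.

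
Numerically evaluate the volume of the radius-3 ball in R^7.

The n-ball volume is π^(n/2)·r^n/Γ(n/2+1). With n=7, r=3: V = 11664·π^3/35 ≈ 10333.1.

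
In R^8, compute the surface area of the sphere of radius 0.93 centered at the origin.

The surface area of an n-ball is 2π^(n/2) r^(n-1) / Γ(n/2). For n=8, r=0.93: 19.537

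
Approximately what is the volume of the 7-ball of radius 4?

V = 262144·π^3/105 ≈ 77410.6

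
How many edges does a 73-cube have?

Each of the 2^73 = 9444732965739290427392 vertices has degree 73; total edges = 73·2^73/2 = 344732753249484100599808.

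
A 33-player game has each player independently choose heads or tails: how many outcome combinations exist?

The 33-cube has 2^33 = 8589934592 vertices.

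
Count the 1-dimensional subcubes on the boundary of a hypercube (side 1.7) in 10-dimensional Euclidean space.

Number of 1-faces = C(10,1) · 2^(10-1) = 10 · 512 = 5120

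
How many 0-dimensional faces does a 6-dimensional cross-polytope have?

Each 0-face is the convex hull of 1 vertex, one chosen as ±e_i from each of 1 distinct axis: 2^1·C(6,1) = 12.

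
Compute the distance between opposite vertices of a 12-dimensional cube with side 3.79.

Diagonal = √12 · 3.79 ≈ 13.1289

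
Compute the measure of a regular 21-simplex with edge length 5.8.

V_21 = √(22) · 5.8^21 / (21! · 2^(21/2)) ≈ 6.82402e-07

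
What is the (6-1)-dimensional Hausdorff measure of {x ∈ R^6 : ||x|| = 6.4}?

|∂B_6(6.4)| ≈ 332927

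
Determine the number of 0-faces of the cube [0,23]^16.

Number of 0-faces = C(16,0) · 2^(16-0) = 1 · 65536 = 65536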